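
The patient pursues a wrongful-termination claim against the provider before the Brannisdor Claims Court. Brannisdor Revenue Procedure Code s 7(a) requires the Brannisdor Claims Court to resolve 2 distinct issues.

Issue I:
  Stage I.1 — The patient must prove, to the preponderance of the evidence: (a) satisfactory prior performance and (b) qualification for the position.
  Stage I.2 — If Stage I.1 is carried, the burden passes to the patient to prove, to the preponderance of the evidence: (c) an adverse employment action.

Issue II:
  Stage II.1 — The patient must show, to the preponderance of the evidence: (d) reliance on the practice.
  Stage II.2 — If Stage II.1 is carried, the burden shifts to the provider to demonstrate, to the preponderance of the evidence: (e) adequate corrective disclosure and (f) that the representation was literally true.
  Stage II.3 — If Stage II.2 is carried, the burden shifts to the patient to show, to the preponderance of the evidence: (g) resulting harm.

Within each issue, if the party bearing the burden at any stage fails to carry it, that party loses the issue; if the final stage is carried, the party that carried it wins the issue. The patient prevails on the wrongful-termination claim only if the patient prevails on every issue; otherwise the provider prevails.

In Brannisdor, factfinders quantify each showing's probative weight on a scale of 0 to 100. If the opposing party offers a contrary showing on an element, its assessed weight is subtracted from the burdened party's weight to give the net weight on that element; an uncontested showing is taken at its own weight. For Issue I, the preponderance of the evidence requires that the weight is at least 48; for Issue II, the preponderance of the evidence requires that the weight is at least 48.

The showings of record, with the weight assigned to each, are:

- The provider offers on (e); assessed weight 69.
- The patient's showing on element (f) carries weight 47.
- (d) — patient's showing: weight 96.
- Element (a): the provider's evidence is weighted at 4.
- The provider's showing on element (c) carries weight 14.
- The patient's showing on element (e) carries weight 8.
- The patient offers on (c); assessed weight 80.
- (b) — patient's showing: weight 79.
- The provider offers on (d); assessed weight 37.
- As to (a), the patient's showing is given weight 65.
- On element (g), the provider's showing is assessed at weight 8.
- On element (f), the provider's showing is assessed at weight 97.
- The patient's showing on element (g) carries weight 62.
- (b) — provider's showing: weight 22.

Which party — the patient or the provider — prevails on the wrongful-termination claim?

patient

— Issue I —
Stage I.1 (patient, the preponderance of the evidence, weight is at least 48): (a) net 65−4=61 ≥ 48 — meets; (b) net 79−22=57 ≥ 48 — meets.
  All elements met. The patient retains the burden for Stage I.2.
Stage I.2 (patient, the preponderance of the evidence, weight is at least 48): (c) net 80−14=66 ≥ 48 — meets.
  Stage I.2 carried; the final stage is satisfied.
All stages carried — the patient prevails on this issue.
— Issue II —
Stage II.1 — burden on patient; standard: the preponderance of the evidence (weight is at least 48).
    (d): 96 − 37 = 59 ≥ 48 [met]
  Stage II.1 carried; the burden shifts to the provider.
Stage II.2 — burden on provider; standard: the preponderance of the evidence (weight is at least 48).
    (e): 69 − 8 = 61 ≥ 48 [met]
    (f): 97 − 47 = 50 ≥ 48 [met]
  The provider carries Stage II.2; the patient now bears the burden.
Stage II.3 — burden on patient; standard: the preponderance of the evidence (weight is at least 48).
    (g): 62 − 8 = 54 ≥ 48 [met]
  Stage II.3 carried; the final stage is satisfied.
All stages carried — the patient prevails on this issue.
Per-issue: Issue I → patient; Issue II → patient. The patient must prevail on every issue; overall, the patient prevails.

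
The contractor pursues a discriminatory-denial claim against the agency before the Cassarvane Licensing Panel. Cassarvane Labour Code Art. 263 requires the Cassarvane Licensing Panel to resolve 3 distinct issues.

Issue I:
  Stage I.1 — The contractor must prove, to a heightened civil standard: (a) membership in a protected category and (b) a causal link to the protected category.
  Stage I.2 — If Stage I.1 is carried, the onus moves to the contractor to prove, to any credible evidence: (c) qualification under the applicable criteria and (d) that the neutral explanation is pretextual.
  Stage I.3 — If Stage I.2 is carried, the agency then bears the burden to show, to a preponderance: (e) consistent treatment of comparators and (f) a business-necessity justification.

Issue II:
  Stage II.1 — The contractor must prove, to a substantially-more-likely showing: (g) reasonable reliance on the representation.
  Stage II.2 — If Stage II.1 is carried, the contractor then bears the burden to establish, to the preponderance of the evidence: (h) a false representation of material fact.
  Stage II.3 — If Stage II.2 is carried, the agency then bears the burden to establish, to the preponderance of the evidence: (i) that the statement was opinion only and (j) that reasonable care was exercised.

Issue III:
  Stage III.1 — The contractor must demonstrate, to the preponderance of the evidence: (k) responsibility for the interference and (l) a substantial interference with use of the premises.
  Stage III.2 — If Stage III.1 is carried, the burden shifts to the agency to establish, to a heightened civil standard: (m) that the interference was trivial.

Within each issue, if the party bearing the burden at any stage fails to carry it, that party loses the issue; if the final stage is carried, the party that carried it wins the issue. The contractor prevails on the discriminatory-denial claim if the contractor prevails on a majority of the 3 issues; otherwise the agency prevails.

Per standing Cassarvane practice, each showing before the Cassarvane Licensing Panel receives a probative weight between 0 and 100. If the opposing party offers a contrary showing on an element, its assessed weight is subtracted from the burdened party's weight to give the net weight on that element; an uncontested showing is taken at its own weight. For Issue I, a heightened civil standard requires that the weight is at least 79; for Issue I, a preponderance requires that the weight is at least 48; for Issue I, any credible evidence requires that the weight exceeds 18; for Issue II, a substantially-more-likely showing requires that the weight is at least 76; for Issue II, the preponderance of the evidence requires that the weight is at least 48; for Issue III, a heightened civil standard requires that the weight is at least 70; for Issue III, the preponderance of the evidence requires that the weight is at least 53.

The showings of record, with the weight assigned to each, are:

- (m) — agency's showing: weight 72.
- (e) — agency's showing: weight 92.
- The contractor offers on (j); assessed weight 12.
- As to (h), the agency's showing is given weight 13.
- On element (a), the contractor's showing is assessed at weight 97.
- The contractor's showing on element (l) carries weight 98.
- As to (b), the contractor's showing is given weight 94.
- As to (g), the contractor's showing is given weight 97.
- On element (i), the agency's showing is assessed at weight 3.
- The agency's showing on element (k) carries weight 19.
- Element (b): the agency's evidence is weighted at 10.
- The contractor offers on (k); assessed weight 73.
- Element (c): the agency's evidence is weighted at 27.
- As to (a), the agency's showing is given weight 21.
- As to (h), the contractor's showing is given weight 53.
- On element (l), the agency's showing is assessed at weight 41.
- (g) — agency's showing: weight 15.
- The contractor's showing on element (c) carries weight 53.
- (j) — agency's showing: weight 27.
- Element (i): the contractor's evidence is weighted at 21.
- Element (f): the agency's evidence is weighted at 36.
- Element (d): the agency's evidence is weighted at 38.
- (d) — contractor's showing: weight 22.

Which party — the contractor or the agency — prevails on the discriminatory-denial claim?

agency

— Issue I —
At Stage I.1 the contractor must meet a heightened civil standard (weight is at least 79): on (a) the weight is 97 less the opposing 21 gives net 76, which does not reach 79, so (a) does not meet the standard; on (b) the weight is 94 less the opposing 10 gives net 84, ≥ 79, so (b) meets the standard.
  Stage I.1 not carried; the contractor fails its burden.
The agency prevails on this issue.
— Issue II —
Stage II.1 — burden on contractor; standard: a substantially-more-likely showing (weight is at least 76).
    (g): 97 − 15 = 82 ≥ 76 [met]
  Stage II.1 is satisfied; the contractor continues to bear the burden.
Stage II.2 — burden on contractor; standard: the preponderance of the evidence (weight is at least 48).
    (h): 53 − 13 = 40 < 48 [not met]
  Stage II.2 not carried; the contractor fails its burden.
So the agency prevails on this issue.
— Issue III —
Stage III.1 (contractor, the preponderance of the evidence, weight is at least 53): (k) net 73−19=54 ≥ 53 — meets; (l) net 98−41=57 ≥ 53 — meets.
  Stage III.1 carried; the burden shifts to the agency.
Stage III.2 (agency, a heightened civil standard, weight is at least 70): (m) 72 ≥ 70 — meets.
  The agency carries the last stage.
With every stage satisfied, the agency prevails on this issue.
Per-issue: Issue I → agency; Issue II → agency; Issue III → agency. The contractor must prevail on a majority of issues; overall, the agency prevails.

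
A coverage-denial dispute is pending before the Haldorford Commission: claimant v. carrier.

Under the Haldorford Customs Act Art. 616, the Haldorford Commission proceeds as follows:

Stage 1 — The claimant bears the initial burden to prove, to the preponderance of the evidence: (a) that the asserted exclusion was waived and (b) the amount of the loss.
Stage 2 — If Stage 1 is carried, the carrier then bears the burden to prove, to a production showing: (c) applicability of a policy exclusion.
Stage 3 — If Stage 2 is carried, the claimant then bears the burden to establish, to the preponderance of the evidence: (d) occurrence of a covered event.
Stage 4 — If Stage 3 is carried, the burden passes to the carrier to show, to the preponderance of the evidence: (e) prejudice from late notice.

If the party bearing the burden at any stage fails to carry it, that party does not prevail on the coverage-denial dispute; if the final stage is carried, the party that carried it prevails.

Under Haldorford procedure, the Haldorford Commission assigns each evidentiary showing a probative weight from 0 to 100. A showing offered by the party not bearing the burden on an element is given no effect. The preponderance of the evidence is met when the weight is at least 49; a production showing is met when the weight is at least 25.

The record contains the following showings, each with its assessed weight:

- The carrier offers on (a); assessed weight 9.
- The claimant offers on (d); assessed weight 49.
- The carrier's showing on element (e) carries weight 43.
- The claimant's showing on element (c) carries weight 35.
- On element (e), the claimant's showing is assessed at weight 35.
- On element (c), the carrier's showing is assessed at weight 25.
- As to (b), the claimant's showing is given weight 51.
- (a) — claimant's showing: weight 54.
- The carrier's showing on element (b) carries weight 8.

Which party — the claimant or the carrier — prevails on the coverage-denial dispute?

claimant

Stage 1 — burden on claimant; standard: the preponderance of the evidence (weight is at least 49).
    (a): 54 (carrier's 9 disregarded) ≥ 49 [met]
    (b): 51 (carrier's 8 disregarded) ≥ 49 [met]
  Stage 1 carried; the burden shifts to the carrier.
Stage 2 — burden on carrier; standard: a production showing (weight is at least 25).
    (c): 25 (claimant's 35 disregarded) ≥ 25 [met]
  Stage 2 is satisfied; the onus moves to the claimant.
Stage 3 — burden on claimant; standard: the preponderance of the evidence (weight is at least 49).
    (d): 49 ≥ 49 [met]
  All elements met. The burden passes to the carrier.
Stage 4 — burden on carrier; standard: the preponderance of the evidence (weight is at least 49).
    (e): 43 (claimant's 35 disregarded) < 49 [not met]
  The carrier does not carry Stage 4.
The analysis ends at Stage 4; the claimant prevails.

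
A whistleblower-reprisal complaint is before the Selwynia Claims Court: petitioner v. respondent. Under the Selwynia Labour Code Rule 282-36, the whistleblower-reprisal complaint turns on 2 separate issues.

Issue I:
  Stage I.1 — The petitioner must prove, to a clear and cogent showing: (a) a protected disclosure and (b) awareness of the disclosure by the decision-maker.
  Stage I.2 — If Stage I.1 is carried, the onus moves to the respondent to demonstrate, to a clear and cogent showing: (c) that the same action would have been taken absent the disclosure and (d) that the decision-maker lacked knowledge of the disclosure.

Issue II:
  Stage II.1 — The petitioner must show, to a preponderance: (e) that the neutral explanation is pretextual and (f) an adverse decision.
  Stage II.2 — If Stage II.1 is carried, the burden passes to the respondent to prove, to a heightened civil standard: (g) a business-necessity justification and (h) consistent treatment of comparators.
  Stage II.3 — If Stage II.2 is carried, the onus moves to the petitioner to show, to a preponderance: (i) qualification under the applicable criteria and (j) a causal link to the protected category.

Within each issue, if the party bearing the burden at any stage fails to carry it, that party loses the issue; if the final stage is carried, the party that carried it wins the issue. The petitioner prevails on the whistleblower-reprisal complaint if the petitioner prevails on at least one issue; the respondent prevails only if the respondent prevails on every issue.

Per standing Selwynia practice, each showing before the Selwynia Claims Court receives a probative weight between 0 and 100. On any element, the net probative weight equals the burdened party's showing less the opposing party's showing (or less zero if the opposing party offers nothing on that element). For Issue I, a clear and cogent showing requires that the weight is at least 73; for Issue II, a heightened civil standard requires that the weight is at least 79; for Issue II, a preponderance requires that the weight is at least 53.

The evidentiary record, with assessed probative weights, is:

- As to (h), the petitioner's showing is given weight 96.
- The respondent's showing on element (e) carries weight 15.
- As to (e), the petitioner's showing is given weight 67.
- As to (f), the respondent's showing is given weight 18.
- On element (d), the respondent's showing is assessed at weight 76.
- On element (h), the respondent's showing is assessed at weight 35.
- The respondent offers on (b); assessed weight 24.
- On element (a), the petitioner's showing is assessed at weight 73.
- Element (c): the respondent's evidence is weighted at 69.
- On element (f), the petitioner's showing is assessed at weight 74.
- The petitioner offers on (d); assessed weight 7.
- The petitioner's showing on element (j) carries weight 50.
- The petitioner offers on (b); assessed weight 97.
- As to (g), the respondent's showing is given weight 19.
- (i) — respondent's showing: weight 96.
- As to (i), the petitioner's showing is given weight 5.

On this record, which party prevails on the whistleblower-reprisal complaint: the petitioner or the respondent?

petitioner

— Issue I —
Stage I.1 — burden on petitioner; standard: a clear and cogent showing (weight is at least 73).
    (a): 73 ≥ 73 [met]
    (b): 97 − 24 = 73 ≥ 73 [met]
  All elements met. The burden passes to the respondent.
Stage I.2 — burden on respondent; standard: a clear and cogent showing (weight is at least 73).
    (c): 69 < 73 [not met]
    (d): 76 − 7 = 69 < 73 [not met]
  Not every element is met, so the respondent fails to carry Stage I.2.
The analysis ends at Stage I.2; the petitioner prevails on this issue.
— Issue II —
Stage II.1 — burden on petitioner; standard: a preponderance (weight is at least 53).
    (e): 67 − 15 = 52 < 53 [not met]
    (f): 74 − 18 = 56 ≥ 53 [met]
  Not every element is met, so the petitioner fails to carry Stage II.1.
So the respondent prevails on this issue.
Per-issue: Issue I → petitioner; Issue II → respondent. The petitioner must prevail on at least one issue; overall, the petitioner prevails.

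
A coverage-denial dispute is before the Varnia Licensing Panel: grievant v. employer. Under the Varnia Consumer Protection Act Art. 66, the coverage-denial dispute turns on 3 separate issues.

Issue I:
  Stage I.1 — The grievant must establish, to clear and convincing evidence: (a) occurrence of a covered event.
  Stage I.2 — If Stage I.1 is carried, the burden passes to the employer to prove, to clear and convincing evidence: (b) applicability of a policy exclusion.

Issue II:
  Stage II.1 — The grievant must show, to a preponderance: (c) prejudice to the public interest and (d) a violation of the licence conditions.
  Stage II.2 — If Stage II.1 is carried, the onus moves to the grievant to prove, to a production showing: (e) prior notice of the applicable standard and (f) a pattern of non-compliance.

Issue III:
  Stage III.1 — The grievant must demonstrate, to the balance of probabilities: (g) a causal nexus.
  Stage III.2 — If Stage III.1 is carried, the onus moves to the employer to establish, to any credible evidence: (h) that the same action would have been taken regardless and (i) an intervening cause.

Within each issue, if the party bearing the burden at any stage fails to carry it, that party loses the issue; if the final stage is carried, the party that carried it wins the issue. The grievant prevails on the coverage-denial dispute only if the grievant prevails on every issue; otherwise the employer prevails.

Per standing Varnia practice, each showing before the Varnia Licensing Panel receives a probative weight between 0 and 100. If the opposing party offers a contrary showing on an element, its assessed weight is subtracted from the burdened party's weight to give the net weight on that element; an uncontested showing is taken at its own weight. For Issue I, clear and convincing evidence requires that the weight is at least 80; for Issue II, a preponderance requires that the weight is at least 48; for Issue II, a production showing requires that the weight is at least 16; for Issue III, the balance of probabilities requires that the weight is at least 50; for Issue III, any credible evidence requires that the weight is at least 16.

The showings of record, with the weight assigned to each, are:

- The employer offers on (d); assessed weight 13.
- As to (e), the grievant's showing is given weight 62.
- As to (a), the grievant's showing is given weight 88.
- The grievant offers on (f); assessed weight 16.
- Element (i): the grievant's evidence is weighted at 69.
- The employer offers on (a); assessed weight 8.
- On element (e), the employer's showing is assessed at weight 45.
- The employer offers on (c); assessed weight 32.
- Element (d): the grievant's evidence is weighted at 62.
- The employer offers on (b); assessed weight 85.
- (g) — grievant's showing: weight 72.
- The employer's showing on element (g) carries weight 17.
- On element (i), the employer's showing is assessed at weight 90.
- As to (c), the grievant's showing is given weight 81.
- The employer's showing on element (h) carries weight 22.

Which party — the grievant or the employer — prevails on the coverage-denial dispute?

— Issue I —
At Stage I.1 the grievant must meet clear and convincing evidence (weight is at least 80): on (a) the weight is 88 less the opposing 8 gives net 80, ≥ 80, so (a) meets the standard.
  The grievant carries Stage I.1; the employer now bears the burden.
At Stage I.2 the employer must meet clear and convincing evidence (weight is at least 80): on (b) the weight is 85, which does reach 80, so (b) meets the standard.
  Stage I.2 carried; the final stage is satisfied.
With every stage satisfied, the employer prevails on this issue.
— Issue II —
At Stage II.1 the grievant must meet a preponderance (weight is at least 48): on (c) the weight is 81 less the opposing 32 gives net 49, which does reach 48, so (c) meets the standard; on (d) the weight is 62 less the opposing 13 gives net 49, ≥ 48, so (d) meets the standard.
  Stage II.1 is satisfied; the grievant continues to bear the burden.
At Stage II.2 the grievant must meet a production showing (weight is at least 16): on (e) the weight is 62 less the opposing 45 gives net 17, which does reach 16, so (e) meets the standard; on (f) the weight is 16, which does reach 16, so (f) meets the standard.
  All elements met at the final stage.
With every stage satisfied, the grievant prevails on this issue.
— Issue III —
At Stage III.1 the grievant must meet the balance of probabilities (weight is at least 50): on (g) the weight is 72 less the opposing 17 gives net 55, which does reach 50, so (g) meets the standard.
  All elements met. The burden passes to the employer.
At Stage III.2 the employer must meet any credible evidence (weight is at least 16): on (h) the weight is 22, ≥ 16, so (h) meets the standard; on (i) the weight is 90 less the opposing 69 gives net 21, ≥ 16, so (i) meets the standard.
  All elements met at the final stage.
All stages carried — the employer prevails on this issue.
Per-issue: Issue I → employer; Issue II → grievant; Issue III → employer. The grievant must prevail on every issue; overall, the employer prevails.

employer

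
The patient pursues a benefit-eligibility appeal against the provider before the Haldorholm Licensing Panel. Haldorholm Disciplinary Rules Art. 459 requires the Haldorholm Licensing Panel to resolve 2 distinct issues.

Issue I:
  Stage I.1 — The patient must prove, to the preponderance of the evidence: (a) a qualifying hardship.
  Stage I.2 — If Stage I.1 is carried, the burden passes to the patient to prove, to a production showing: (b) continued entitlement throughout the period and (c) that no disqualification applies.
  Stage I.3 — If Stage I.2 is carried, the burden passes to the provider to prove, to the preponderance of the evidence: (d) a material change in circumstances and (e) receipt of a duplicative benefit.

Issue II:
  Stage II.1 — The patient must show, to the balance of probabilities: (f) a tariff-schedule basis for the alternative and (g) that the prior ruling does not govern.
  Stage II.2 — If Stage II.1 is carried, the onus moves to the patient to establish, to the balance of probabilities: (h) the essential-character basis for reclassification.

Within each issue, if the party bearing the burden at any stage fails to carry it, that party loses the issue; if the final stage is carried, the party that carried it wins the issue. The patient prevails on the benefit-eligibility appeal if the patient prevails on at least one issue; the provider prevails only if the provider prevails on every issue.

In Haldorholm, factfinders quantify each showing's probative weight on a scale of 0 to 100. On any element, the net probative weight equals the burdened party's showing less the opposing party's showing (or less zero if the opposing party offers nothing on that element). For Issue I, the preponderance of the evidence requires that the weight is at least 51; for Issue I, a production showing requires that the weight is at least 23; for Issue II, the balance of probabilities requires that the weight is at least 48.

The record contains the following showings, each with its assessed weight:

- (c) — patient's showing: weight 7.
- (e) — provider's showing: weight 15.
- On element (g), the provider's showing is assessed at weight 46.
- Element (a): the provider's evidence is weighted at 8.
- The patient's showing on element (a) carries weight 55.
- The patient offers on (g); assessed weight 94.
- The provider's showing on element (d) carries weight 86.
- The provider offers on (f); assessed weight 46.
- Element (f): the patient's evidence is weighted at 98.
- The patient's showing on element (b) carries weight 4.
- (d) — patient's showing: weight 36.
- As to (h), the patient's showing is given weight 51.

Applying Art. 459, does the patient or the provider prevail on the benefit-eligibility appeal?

— Issue I —
At Stage I.1 the patient must meet the preponderance of the evidence (weight is at least 51): on (a) the weight is 55 less the opposing 8 gives net 47, which does not reach 51, so (a) does not meet the standard.
  Not every element is met, so the patient fails to carry Stage I.1.
The analysis ends at Stage I.1; the provider prevails on this issue.
— Issue II —
At Stage II.1 the patient must meet the balance of probabilities (weight is at least 48): on (f) the weight is 98 less the opposing 46 gives net 52, ≥ 48, so (f) meets the standard; on (g) the weight is 94 less the opposing 46 gives net 48, ≥ 48, so (g) meets the standard.
  Stage II.1 is satisfied; the patient continues to bear the burden.
At Stage II.2 the patient must meet the balance of probabilities (weight is at least 48): on (h) the weight is 51, ≥ 48, so (h) meets the standard.
  All elements met at the final stage.
All stages carried — the patient prevails on this issue.
Per-issue: Issue I → provider; Issue II → patient. The patient must prevail on at least one issue; overall, the patient prevails.

patient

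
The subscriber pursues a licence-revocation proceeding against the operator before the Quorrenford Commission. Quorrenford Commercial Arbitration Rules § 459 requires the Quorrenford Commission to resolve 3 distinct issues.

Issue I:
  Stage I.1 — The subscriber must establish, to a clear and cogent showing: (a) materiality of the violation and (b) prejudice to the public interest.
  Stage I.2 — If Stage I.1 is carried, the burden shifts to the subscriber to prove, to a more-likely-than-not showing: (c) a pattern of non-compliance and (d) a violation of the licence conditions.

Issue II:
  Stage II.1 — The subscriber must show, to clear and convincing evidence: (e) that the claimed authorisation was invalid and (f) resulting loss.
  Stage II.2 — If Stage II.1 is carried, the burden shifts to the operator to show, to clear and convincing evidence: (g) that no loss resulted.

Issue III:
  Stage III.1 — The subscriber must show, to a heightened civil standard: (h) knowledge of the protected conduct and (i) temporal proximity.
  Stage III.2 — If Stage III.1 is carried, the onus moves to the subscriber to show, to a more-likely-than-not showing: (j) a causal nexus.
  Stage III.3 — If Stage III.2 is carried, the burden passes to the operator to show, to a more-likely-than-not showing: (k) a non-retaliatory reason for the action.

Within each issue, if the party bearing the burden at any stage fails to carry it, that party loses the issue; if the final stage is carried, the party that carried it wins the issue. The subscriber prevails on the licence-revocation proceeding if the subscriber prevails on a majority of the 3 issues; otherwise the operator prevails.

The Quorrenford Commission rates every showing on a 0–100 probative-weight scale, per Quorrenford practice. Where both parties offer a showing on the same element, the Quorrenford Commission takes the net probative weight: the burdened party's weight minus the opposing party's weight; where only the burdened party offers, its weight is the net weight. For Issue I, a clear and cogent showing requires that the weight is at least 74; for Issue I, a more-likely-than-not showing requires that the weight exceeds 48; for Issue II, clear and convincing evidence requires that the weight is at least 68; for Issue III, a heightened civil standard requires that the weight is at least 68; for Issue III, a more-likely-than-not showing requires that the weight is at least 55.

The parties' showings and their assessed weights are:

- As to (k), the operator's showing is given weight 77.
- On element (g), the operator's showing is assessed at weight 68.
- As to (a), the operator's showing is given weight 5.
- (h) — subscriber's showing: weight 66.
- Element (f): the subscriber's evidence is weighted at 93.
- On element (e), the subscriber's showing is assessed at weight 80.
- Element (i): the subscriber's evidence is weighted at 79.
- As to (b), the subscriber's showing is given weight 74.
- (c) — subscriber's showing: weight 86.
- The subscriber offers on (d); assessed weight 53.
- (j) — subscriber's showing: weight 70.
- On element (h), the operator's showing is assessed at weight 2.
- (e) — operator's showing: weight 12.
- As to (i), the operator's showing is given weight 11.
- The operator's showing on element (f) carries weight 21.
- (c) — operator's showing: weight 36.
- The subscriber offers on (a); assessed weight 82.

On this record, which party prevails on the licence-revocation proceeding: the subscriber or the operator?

operator

— Issue I —
Stage I.1 — burden on subscriber; standard: a clear and cogent showing (weight is at least 74).
    (a): 82 − 5 = 77 ≥ 74 [met]
    (b): 74 ≥ 74 [met]
  All elements met. The subscriber retains the burden for Stage I.2.
Stage I.2 — burden on subscriber; standard: a more-likely-than-not showing (weight exceeds 48).
    (c): 86 − 36 = 50 > 48 [met]
    (d): 53 > 48 [met]
  All elements met at the final stage.
All stages carried — the subscriber prevails on this issue.
— Issue II —
Stage II.1 (subscriber, clear and convincing evidence, weight is at least 68): (e) net 80−12=68 ≥ 68 — meets; (f) net 93−21=72 ≥ 68 — meets.
  All elements met. The burden passes to the operator.
Stage II.2 (operator, clear and convincing evidence, weight is at least 68): (g) 68 ≥ 68 — meets.
  Stage II.2 carried; the final stage is satisfied.
All stages carried — the operator prevails on this issue.
— Issue III —
Stage III.1 — burden on subscriber; standard: a heightened civil standard (weight is at least 68).
    (h): 66 − 2 = 64 < 68 [not met]
    (i): 79 − 11 = 68 ≥ 68 [met]
  Stage III.1 not carried; the subscriber fails its burden.
The operator prevails on this issue.
Per-issue: Issue I → subscriber; Issue II → operator; Issue III → operator. The subscriber must prevail on a majority of issues; overall, the operator prevails.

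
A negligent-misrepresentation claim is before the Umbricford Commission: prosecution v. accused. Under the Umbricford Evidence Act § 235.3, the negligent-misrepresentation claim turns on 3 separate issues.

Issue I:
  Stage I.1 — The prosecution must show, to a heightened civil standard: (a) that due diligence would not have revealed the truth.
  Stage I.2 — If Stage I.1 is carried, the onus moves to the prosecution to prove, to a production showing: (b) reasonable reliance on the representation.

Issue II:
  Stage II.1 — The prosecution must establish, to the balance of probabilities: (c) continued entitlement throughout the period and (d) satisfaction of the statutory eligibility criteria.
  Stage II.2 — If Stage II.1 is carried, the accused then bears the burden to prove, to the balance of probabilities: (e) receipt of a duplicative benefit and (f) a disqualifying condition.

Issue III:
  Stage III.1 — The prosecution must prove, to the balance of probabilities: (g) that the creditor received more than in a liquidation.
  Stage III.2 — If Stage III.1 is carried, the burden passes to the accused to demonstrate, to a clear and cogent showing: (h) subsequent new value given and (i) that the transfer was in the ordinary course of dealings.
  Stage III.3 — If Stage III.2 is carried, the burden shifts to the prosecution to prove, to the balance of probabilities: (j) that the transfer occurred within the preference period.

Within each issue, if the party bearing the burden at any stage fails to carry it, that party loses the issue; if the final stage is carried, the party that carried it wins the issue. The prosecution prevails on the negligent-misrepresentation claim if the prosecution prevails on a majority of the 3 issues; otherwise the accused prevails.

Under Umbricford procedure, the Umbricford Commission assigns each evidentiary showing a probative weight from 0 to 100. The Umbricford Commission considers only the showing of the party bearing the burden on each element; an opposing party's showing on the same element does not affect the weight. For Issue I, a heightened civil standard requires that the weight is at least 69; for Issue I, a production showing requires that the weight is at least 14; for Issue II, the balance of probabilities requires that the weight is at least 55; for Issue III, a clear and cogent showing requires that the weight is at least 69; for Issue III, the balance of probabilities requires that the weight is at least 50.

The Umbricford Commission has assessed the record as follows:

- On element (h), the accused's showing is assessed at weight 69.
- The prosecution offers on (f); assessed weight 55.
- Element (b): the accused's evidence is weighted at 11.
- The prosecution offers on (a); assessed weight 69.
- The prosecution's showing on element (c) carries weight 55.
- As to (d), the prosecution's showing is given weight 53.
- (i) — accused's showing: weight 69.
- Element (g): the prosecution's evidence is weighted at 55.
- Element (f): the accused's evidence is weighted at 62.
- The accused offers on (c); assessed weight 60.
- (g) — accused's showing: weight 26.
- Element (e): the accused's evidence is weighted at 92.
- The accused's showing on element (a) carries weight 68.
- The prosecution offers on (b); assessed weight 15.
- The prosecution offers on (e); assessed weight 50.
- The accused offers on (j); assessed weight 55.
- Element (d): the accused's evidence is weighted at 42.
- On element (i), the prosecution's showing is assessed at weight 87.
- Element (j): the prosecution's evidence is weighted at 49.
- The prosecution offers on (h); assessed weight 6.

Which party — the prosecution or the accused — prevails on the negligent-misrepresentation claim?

— Issue I —
Stage I.1 — burden on prosecution; standard: a heightened civil standard (weight is at least 69).
    (a): 69 (accused's 68 disregarded) ≥ 69 [met]
  Stage I.1 is satisfied; the prosecution continues to bear the burden.
Stage I.2 — burden on prosecution; standard: a production showing (weight is at least 14).
    (b): 15 (accused's 11 disregarded) ≥ 14 [met]
  The prosecution carries the last stage.
With every stage satisfied, the prosecution prevails on this issue.
— Issue II —
Stage II.1 (prosecution, the balance of probabilities, weight is at least 55): (c) 55 (accused's 60 disregarded) ≥ 55 — meets; (d) 53 (accused's 42 disregarded) < 55 — fails.
  The prosecution does not carry Stage II.1.
The analysis ends at Stage II.1; the accused prevails on this issue.
— Issue III —
Stage III.1 — burden on prosecution; standard: the balance of probabilities (weight is at least 50).
    (g): 55 (accused's 26 disregarded) ≥ 50 [met]
  All elements met. The burden passes to the accused.
Stage III.2 — burden on accused; standard: a clear and cogent showing (weight is at least 69).
    (h): 69 (prosecution's 6 disregarded) ≥ 69 [met]
    (i): 69 (prosecution's 87 disregarded) ≥ 69 [met]
  Stage III.2 is satisfied; the onus moves to the prosecution.
Stage III.3 — burden on prosecution; standard: the balance of probabilities (weight is at least 50).
    (j): 49 (accused's 55 disregarded) < 50 [not met]
  Stage III.3 not carried; the prosecution fails its burden.
So the accused prevails on this issue.
Per-issue: Issue I → prosecution; Issue II → accused; Issue III → accused. The prosecution must prevail on a majority of issues; overall, the accused prevails.

accused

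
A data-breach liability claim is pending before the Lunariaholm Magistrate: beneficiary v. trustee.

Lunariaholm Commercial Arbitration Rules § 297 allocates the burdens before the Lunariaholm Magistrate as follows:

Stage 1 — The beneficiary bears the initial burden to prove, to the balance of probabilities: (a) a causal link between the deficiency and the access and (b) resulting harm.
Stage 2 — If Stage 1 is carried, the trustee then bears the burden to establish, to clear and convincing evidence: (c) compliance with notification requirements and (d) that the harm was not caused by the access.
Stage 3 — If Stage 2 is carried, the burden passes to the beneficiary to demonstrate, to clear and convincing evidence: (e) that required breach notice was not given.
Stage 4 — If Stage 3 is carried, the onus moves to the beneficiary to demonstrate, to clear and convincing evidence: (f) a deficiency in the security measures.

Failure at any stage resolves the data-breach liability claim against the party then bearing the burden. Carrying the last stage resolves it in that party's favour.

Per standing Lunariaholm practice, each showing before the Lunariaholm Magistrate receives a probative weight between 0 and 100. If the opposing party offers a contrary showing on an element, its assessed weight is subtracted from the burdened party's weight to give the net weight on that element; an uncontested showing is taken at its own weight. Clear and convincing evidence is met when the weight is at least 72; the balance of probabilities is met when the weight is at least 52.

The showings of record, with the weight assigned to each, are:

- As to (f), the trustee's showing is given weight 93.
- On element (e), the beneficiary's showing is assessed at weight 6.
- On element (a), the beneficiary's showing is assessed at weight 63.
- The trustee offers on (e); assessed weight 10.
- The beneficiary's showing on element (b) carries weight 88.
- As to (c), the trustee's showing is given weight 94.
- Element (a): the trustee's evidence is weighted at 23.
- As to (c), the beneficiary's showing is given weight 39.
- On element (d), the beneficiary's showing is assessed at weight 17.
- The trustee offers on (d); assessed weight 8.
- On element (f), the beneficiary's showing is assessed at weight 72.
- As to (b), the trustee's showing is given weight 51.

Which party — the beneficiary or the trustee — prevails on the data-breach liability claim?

trustee

At Stage 1 the beneficiary must meet the balance of probabilities (weight is at least 52): on (a) the weight is 63 less the opposing 23 gives net 40, < 52, so (a) does not meet the standard; on (b) the weight is 88 less the opposing 51 gives net 37, < 52, so (b) does not meet the standard.
  Not every element is met, so the beneficiary fails to carry Stage 1.
The trustee prevails.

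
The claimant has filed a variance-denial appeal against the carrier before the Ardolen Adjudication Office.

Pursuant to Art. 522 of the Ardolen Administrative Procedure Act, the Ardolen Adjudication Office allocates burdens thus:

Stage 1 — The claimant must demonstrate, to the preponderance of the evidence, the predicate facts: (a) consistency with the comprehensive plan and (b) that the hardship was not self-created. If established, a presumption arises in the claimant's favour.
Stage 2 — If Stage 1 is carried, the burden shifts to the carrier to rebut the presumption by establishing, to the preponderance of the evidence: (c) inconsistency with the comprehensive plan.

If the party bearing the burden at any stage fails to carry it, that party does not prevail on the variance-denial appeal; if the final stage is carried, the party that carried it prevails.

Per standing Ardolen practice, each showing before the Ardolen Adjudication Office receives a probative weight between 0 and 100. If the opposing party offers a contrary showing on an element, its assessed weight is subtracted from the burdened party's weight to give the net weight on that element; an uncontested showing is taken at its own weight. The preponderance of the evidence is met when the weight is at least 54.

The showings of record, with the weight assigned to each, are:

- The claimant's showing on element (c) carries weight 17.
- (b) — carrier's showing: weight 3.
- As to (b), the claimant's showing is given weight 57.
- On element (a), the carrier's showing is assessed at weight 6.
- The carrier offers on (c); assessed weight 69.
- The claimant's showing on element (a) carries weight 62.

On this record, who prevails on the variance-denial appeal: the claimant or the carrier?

claimant

Stage 1 (claimant, the preponderance of the evidence, weight is at least 54): (a) net 62−6=56 ≥ 54 — meets; (b) net 57−3=54 ≥ 54 — meets.
  The claimant carries Stage 1; the carrier now bears the burden.
Stage 2 (carrier, the preponderance of the evidence, weight is at least 54): (c) net 69−17=52 < 54 — fails.
  The carrier does not carry Stage 2.
The analysis ends at Stage 2; the claimant prevails.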